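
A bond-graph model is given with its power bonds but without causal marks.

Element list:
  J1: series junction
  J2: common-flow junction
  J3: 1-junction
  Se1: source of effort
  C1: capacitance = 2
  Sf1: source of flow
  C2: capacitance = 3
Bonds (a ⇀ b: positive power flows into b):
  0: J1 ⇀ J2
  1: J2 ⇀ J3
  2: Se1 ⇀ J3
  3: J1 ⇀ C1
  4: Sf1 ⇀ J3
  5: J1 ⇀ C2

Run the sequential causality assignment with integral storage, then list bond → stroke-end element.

b2 stroke→J3  (source Se1 imposes e)
b4 stroke→Sf1  (source Sf1 imposes f)
b1 stroke→J3  (1-jn J3 has f-setter on 4)
b0 stroke→J2  (common-f at J2 fixed by 1)
b3 stroke→J1  (J1: bond 0 brought flow, rest push out)
b5 stroke→J1  (J1 flow already set via bond 0)

#0 |J2
#1 |J3
#2 |J3
#3 |J1
#4 |Sf1
#5 |J1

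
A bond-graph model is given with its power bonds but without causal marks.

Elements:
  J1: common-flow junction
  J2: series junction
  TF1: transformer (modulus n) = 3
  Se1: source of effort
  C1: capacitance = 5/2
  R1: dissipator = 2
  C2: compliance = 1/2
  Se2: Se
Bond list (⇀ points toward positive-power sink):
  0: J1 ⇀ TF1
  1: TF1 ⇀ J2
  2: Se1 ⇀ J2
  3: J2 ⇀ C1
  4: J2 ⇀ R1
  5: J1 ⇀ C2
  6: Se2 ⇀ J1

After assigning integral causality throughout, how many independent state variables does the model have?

2  (C1, C2 all integral)

β2 |J2  (Se1: effort source, stroke at far end)
β6 |J1  (Se2: effort source, stroke at far end)
β3 |J2  (C1 outputs effort q/C1)
β5 |J1  (C2 outputs effort q/C2)
β0 |TF1  (closing 1-jn rule on J1)
β1 |J2  (through TF1, causality passes straight; one stroke at TF1)
β4 |R1  (J2: last free bond brings flow in)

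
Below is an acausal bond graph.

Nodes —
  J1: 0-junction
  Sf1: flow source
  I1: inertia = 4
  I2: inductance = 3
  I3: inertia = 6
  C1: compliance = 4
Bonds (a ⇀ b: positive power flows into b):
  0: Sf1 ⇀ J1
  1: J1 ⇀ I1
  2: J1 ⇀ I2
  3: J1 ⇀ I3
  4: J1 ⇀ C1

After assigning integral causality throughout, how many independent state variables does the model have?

4  (C1, I1, I2, I3 all integral)

β0 stroke at Sf1  (Sf1 (Sf) sets flow on bond)
β1 stroke at I1  (I1 outputs flow p/I1)
β2 stroke at I2  (I2: I, integral causality)
β3 stroke at I3  (prefer integral on I3)
β4 stroke at J1  (closing 0-jn rule on J1)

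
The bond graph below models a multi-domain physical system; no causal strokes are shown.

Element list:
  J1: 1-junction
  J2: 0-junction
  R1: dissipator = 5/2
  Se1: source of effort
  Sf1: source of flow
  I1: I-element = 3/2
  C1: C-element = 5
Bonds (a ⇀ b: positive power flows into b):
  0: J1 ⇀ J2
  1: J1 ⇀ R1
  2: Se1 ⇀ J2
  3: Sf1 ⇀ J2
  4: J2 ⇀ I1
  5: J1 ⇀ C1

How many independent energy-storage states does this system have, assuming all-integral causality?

2  (C1, I1 all integral)

#2 →J2  (source Se1 imposes e)
#3 →Sf1  (source Sf1 imposes f)
#0 →J1  (J2: bond 2 brought effort, rest push out)
#4 →I1  (J2 effort already set via bond 2)
#5 →J1  (C1: C, integral causality)
#1 →R1  (J1 needs exactly one f-in)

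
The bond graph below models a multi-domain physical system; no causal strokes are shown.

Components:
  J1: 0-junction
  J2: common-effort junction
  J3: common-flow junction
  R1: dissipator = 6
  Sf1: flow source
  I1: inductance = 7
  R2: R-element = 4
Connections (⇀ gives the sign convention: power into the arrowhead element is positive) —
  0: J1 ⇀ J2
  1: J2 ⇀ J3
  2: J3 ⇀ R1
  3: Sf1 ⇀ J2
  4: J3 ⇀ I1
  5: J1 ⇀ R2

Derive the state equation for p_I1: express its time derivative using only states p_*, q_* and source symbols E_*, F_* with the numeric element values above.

b3 stroke→Sf1  (Sf1 (Sf) sets flow on bond)
b4 stroke→I1  (I1 outputs flow p/I1)
b1 stroke→J3  (1-jn J3 has f-setter on 4)
b2 stroke→J3  (common-f at J3 fixed by 4)
b0 stroke→J2  (only one effort-in slot at J2)
b5 stroke→J1  (J1 needs exactly one e-in)

dp_I1/dt = 4*F_Sf1 - 10*p_I1/7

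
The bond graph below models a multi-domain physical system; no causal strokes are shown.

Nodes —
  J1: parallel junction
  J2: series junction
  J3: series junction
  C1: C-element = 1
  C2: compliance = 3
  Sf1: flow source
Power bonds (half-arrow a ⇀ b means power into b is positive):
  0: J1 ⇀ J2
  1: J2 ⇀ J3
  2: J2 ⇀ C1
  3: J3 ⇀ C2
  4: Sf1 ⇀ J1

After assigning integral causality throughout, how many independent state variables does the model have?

β4 |Sf1  (source Sf1 imposes f)
β0 |J1  (J1 needs exactly one e-in)
β1 |J2  (common-f at J2 fixed by 0)
β2 |J2  (J2 flow already set via bond 0)
β3 |J3  (J3: bond 1 brought flow, rest push out)

2  (C1, C2 all integral)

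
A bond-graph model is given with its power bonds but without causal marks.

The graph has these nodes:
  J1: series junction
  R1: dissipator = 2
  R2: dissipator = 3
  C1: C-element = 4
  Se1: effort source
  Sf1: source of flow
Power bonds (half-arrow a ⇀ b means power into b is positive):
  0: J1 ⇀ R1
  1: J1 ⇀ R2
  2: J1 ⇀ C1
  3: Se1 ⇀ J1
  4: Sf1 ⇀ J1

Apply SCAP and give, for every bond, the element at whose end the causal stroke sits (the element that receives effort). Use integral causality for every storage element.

#3 |J1  (Se1 fixes effort; stroke away)
#4 |Sf1  (source Sf1 imposes f)
#0 |J1  (J1: bond 4 brought flow, rest push out)
#1 |J1  (1-jn J1 has f-setter on 4)
#2 |J1  (J1: bond 4 brought flow, rest push out)

b0 stroke→J1
b1 stroke→J1
b2 stroke→J1
b3 stroke→J1
b4 stroke→Sf1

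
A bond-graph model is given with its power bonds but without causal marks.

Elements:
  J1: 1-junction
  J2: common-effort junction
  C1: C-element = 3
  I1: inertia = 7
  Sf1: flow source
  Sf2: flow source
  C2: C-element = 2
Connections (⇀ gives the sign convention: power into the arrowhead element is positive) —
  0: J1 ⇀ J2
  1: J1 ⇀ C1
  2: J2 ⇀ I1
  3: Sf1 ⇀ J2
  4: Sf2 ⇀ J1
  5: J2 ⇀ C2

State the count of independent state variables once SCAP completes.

bond 3 stroke at Sf1  (source Sf1 imposes f)
bond 4 stroke at Sf2  (Sf2: flow source, stroke at near end)
bond 0 stroke at J1  (1-jn J1 has f-setter on 4)
bond 1 stroke at J1  (J1 flow already set via bond 4)
bond 2 stroke at I1  (I1 outputs flow p/I1)
bond 5 stroke at J2  (J2 needs exactly one e-in)

3  (C1, C2, I1 all integral)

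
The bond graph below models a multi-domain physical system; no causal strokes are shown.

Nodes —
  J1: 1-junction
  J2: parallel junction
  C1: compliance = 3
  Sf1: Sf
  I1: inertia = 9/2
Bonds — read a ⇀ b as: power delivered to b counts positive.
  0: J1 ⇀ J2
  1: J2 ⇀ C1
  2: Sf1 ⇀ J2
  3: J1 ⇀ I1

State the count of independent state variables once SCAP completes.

β2 →Sf1  (Sf1 (Sf) sets flow on bond)
β1 →J2  (prefer integral on C1)
β0 →J1  (J2: bond 1 brought effort, rest push out)
β3 →I1  (closing 1-jn rule on J1)

2  (C1, I1 all integral)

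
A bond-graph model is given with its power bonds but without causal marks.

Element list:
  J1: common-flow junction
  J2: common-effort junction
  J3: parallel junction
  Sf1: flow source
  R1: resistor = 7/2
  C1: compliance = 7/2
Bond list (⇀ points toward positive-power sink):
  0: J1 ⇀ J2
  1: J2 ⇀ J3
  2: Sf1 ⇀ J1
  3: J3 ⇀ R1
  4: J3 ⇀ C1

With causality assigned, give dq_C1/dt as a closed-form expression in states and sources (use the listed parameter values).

dq_C1/dt = F_Sf1 - 4*q_C1/49

#2 stroke→Sf1  (Sf1 (Sf) sets flow on bond)
#0 stroke→J1  (J1: bond 2 brought flow, rest push out)
#1 stroke→J2  (closing 0-jn rule on J2)
#4 stroke→J3  (C1 outputs effort q/C1)
#3 stroke→R1  (0-jn J3 has e-setter on 4)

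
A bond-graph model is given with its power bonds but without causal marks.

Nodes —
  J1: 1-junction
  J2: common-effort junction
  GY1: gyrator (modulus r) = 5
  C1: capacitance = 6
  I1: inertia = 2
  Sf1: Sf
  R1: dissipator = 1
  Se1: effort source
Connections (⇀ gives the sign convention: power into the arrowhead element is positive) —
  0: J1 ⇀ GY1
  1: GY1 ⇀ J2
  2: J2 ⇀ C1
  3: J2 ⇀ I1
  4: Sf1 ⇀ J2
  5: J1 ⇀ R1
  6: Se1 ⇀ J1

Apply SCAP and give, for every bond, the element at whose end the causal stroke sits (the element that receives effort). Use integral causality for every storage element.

b0 |GY1
b1 |GY1
b2 |J2
b3 |I1
b4 |Sf1
b5 |J1
b6 |J1

#4 stroke at Sf1  (Sf1 fixes flow; stroke at Sf1)
#6 stroke at J1  (Se1 (Se) sets effort on bond)
#2 stroke at J2  (C1 integral (e out))
#1 stroke at GY1  (J2 effort already set via bond 2)
#3 stroke at I1  (0-jn J2 has e-setter on 2)
#0 stroke at GY1  (GY1: gyrator matches bond 1)
#5 stroke at J1  (1-jn J1 has f-setter on 0)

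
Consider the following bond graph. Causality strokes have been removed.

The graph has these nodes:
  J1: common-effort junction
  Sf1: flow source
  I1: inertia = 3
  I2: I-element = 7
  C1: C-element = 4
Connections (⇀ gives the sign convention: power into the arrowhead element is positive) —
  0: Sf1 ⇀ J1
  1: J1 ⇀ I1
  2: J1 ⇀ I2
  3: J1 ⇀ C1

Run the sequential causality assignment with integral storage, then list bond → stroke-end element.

b0 stroke at Sf1
b1 stroke at I1
b2 stroke at I2
b3 stroke at J1

β0 stroke at Sf1  (Sf1 (Sf) sets flow on bond)
β1 stroke at I1  (I1: I, integral causality)
β2 stroke at I2  (I2 integral (f out))
β3 stroke at J1  (only one effort-in slot at J1)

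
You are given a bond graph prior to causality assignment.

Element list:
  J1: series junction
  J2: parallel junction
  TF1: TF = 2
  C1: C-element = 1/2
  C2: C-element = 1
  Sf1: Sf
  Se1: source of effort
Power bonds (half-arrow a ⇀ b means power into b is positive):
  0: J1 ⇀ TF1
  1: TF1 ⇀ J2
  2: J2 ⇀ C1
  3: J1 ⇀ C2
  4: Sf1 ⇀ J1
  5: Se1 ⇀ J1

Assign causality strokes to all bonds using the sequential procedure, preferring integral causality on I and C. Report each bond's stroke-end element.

#4 |Sf1  (Sf1 (Sf) sets flow on bond)
#5 |J1  (Se1: effort source, stroke at far end)
#0 |J1  (J1: bond 4 brought flow, rest push out)
#3 |J1  (J1 flow already set via bond 4)
#1 |TF1  (through TF1, causality passes straight; one stroke at TF1)
#2 |J2  (only one effort-in slot at J2)

bond 0 →J1
bond 1 →TF1
bond 2 →J2
bond 3 →J1
bond 4 →Sf1
bond 5 →J1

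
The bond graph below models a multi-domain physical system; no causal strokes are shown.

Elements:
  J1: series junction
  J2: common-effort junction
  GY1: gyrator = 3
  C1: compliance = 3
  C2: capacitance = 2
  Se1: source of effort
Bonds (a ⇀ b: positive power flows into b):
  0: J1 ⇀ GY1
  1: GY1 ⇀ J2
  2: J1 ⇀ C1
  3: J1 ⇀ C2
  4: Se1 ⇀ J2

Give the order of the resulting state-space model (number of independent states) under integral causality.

2  (C1, C2 all integral)

β4 stroke→J2  (source Se1 imposes e)
β1 stroke→GY1  (J2: bond 4 brought effort, rest push out)
β0 stroke→GY1  (GY GY1: same side as bond 1)
β2 stroke→J1  (common-f at J1 fixed by 0)
β3 stroke→J1  (common-f at J1 fixed by 0)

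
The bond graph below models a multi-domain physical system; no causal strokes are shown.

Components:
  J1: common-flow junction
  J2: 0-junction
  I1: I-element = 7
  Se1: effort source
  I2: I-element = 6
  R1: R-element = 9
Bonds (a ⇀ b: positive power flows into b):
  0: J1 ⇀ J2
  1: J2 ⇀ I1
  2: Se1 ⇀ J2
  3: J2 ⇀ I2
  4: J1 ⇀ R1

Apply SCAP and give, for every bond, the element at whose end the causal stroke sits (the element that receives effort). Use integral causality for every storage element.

b2 stroke at J2  (Se1: effort source, stroke at far end)
b0 stroke at J1  (J2 effort already set via bond 2)
b1 stroke at I1  (0-jn J2 has e-setter on 2)
b3 stroke at I2  (J2: bond 2 brought effort, rest push out)
b4 stroke at R1  (J1 needs exactly one f-in)

β0 stroke→J1
β1 stroke→I1
β2 stroke→J2
β3 stroke→I2
β4 stroke→R1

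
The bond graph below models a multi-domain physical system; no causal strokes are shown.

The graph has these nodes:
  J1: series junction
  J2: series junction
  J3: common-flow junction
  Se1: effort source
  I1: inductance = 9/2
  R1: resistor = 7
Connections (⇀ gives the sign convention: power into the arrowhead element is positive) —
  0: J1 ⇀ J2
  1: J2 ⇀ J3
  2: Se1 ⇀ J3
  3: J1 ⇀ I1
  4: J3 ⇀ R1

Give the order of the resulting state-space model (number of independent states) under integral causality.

β2 →J3  (Se1 fixes effort; stroke away)
β3 →I1  (I1 integral (f out))
β0 →J1  (common-f at J1 fixed by 3)
β1 →J2  (J2: bond 0 brought flow, rest push out)
β4 →J3  (common-f at J3 fixed by 1)

1  (I1 all integral)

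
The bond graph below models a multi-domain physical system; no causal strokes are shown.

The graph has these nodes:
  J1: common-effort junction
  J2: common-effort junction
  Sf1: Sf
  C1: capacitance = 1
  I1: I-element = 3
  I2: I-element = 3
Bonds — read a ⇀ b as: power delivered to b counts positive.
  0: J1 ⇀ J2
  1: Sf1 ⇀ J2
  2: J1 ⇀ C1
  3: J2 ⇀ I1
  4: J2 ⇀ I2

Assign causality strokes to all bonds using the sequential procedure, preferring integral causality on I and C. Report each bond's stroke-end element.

#0 →J2
#1 →Sf1
#2 →J1
#3 →I1
#4 →I2

#1 stroke at Sf1  (source Sf1 imposes f)
#2 stroke at J1  (C1: C, integral causality)
#0 stroke at J2  (common-e at J1 fixed by 2)
#3 stroke at I1  (J2 effort already set via bond 0)
#4 stroke at I2  (0-jn J2 has e-setter on 0)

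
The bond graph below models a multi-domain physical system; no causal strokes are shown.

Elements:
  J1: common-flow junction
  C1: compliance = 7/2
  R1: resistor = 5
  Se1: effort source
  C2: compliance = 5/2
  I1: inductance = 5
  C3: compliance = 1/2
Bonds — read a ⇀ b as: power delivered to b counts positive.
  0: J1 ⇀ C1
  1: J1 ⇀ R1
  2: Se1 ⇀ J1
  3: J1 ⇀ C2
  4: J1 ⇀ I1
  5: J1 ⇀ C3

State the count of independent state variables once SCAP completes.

4  (C1, C2, C3, I1 all integral)

bond 2 |J1  (Se1: effort source, stroke at far end)
bond 0 |J1  (prefer integral on C1)
bond 3 |J1  (C2 outputs effort q/C2)
bond 4 |I1  (prefer integral on I1)
bond 1 |J1  (common-f at J1 fixed by 4)
bond 5 |J1  (common-f at J1 fixed by 4)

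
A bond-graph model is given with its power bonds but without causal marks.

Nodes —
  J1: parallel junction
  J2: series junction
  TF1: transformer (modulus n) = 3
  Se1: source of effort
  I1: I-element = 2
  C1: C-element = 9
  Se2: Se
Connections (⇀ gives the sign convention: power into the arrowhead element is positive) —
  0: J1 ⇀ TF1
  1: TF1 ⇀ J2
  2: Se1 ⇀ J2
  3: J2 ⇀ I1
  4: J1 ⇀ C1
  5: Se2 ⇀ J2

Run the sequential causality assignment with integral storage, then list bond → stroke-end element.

bond 0 |TF1
bond 1 |J2
bond 2 |J2
bond 3 |I1
bond 4 |J1
bond 5 |J2

#2 stroke→J2  (source Se1 imposes e)
#5 stroke→J2  (Se2 fixes effort; stroke away)
#3 stroke→I1  (I1: I, integral causality)
#1 stroke→J2  (J2: bond 3 brought flow, rest push out)
#0 stroke→TF1  (TF TF1: opposite of bond 1)
#4 stroke→J1  (J1 needs exactly one e-in)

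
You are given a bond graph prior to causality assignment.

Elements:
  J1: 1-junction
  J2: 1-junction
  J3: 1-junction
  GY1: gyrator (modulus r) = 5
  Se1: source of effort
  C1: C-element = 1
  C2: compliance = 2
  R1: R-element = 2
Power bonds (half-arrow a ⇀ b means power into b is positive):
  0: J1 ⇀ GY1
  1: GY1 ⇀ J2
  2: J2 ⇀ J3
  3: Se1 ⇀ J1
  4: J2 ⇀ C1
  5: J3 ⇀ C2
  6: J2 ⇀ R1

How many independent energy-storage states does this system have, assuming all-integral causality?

2  (C1, C2 all integral)

β3 stroke→J1  (Se1 (Se) sets effort on bond)
β0 stroke→GY1  (closing 1-jn rule on J1)
β1 stroke→GY1  (GY GY1: same side as bond 0)
β2 stroke→J2  (1-jn J2 has f-setter on 1)
β4 stroke→J2  (common-f at J2 fixed by 1)
β6 stroke→J2  (J2 flow already set via bond 1)
β5 stroke→J3  (J3 flow already set via bond 2)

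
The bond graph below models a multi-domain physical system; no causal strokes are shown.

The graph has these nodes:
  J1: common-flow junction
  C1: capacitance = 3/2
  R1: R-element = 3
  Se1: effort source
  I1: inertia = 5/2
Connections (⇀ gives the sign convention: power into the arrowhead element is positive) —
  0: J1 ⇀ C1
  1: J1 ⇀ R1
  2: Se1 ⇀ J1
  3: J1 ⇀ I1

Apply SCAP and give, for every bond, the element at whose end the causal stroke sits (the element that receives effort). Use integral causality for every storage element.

b0 |J1
b1 |J1
b2 |J1
b3 |I1

b2 |J1  (source Se1 imposes e)
b0 |J1  (C1 integral (e out))
b3 |I1  (I1 outputs flow p/I1)
b1 |J1  (J1 flow already set via bond 3)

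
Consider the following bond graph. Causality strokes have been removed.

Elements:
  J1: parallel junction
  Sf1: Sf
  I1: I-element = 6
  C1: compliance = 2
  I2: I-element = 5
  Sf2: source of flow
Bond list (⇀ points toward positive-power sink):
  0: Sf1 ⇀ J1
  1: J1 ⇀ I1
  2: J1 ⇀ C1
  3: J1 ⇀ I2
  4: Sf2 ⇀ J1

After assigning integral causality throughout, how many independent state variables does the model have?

3  (C1, I1, I2 all integral)

β0 →Sf1  (Sf1: flow source, stroke at near end)
β4 →Sf2  (Sf2 fixes flow; stroke at Sf2)
β1 →I1  (I1 integral (f out))
β2 →J1  (C1 integral (e out))
β3 →I2  (common-e at J1 fixed by 2)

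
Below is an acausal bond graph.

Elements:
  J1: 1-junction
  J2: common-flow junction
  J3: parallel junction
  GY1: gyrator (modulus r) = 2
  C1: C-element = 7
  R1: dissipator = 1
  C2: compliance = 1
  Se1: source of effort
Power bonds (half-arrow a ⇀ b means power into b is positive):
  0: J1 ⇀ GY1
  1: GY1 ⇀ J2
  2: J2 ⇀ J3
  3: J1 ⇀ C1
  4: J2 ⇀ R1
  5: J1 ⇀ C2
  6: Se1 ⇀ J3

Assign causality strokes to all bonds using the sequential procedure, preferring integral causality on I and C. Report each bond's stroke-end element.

b0 |GY1
b1 |GY1
b2 |J2
b3 |J1
b4 |J2
b5 |J1
b6 |J3

#6 stroke→J3  (Se1 fixes effort; stroke away)
#2 stroke→J2  (J3 effort already set via bond 6)
#3 stroke→J1  (C1 integral (e out))
#5 stroke→J1  (C2 integral (e out))
#0 stroke→GY1  (only one flow-in slot at J1)
#1 stroke→GY1  (GY GY1: same side as bond 0)
#4 stroke→J2  (J2 flow already set via bond 1)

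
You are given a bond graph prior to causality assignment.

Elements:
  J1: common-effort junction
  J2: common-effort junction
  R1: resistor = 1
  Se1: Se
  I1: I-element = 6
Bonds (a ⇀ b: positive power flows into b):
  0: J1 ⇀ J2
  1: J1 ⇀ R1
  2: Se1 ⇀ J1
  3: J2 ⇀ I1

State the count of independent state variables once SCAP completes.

b2 →J1  (source Se1 imposes e)
b0 →J2  (common-e at J1 fixed by 2)
b1 →R1  (0-jn J1 has e-setter on 2)
b3 →I1  (J2 effort already set via bond 0)

1  (I1 all integral)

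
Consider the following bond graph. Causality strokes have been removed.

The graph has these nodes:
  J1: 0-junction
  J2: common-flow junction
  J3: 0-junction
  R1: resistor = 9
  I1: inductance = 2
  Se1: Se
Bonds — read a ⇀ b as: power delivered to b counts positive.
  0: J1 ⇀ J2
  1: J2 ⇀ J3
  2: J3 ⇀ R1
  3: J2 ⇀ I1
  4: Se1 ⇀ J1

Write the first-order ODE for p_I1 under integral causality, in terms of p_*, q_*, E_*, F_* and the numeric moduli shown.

dp_I1/dt = E_Se1 - 9*p_I1/2

bond 4 stroke at J1  (source Se1 imposes e)
bond 0 stroke at J2  (0-jn J1 has e-setter on 4)
bond 3 stroke at I1  (I1 integral (f out))
bond 1 stroke at J2  (common-f at J2 fixed by 3)
bond 2 stroke at J3  (closing 0-jn rule on J3)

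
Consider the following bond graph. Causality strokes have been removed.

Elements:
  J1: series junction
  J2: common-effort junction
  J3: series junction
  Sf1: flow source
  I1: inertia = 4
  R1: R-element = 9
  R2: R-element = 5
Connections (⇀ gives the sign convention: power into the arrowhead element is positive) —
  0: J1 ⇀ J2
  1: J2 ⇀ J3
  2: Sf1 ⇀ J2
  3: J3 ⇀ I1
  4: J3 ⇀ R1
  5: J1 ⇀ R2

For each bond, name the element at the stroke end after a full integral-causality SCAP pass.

b0 stroke at J2
b1 stroke at J3
b2 stroke at Sf1
b3 stroke at I1
b4 stroke at J3
b5 stroke at J1

β2 stroke at Sf1  (Sf1: flow source, stroke at near end)
β3 stroke at I1  (I1: I, integral causality)
β1 stroke at J3  (J3 flow already set via bond 3)
β4 stroke at J3  (1-jn J3 has f-setter on 3)
β0 stroke at J2  (J2: last free bond brings effort in)
β5 stroke at J1  (J1: bond 0 brought flow, rest push out)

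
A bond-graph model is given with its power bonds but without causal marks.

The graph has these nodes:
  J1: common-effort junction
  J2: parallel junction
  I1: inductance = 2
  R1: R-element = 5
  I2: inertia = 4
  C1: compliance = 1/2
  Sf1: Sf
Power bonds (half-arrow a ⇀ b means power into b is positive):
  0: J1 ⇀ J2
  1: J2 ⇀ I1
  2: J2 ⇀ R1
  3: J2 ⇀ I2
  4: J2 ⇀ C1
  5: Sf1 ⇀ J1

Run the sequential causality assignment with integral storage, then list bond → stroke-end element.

b5 →Sf1  (Sf1 fixes flow; stroke at Sf1)
b0 →J1  (only one effort-in slot at J1)
b1 →I1  (I1: I, integral causality)
b3 →I2  (I2 outputs flow p/I2)
b4 →J2  (C1 integral (e out))
b2 →R1  (J2: bond 4 brought effort, rest push out)

β0 →J1
β1 →I1
β2 →R1
β3 →I2
β4 →J2
β5 →Sf1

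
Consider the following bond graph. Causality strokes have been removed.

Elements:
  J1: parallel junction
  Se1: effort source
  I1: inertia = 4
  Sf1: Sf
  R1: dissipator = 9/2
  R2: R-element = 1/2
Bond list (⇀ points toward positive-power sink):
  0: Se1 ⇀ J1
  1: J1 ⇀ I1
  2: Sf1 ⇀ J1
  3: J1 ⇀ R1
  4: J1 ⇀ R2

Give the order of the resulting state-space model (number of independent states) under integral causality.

1  (I1 all integral)

#0 stroke→J1  (source Se1 imposes e)
#2 stroke→Sf1  (source Sf1 imposes f)
#1 stroke→I1  (J1: bond 0 brought effort, rest push out)
#3 stroke→R1  (0-jn J1 has e-setter on 0)
#4 stroke→R2  (J1: bond 0 brought effort, rest push out)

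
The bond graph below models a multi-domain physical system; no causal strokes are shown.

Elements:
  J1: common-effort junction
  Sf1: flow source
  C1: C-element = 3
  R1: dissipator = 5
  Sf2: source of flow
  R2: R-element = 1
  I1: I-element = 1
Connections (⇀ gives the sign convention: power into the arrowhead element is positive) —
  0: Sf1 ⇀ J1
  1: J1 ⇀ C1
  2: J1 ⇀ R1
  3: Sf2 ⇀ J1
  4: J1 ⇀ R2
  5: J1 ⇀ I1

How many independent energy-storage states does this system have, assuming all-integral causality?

2  (C1, I1 all integral)

β0 →Sf1  (Sf1: flow source, stroke at near end)
β3 →Sf2  (Sf2 (Sf) sets flow on bond)
β1 →J1  (C1 outputs effort q/C1)
β2 →R1  (J1: bond 1 brought effort, rest push out)
β4 →R2  (J1 effort already set via bond 1)
β5 →I1  (common-e at J1 fixed by 1)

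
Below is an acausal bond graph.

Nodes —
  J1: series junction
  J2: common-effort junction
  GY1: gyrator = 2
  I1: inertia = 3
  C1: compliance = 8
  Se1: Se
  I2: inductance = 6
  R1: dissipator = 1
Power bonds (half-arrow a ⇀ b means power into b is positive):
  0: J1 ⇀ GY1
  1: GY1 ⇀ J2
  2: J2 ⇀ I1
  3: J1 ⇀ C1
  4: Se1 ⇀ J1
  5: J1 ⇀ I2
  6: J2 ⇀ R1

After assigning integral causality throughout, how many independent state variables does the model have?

3  (C1, I1, I2 all integral)

β4 →J1  (Se1 (Se) sets effort on bond)
β2 →I1  (I1 outputs flow p/I1)
β3 →J1  (C1: C, integral causality)
β5 →I2  (prefer integral on I2)
β0 →J1  (1-jn J1 has f-setter on 5)
β1 →J2  (GY1: gyrator matches bond 0)
β6 →R1  (J2 effort already set via bond 1)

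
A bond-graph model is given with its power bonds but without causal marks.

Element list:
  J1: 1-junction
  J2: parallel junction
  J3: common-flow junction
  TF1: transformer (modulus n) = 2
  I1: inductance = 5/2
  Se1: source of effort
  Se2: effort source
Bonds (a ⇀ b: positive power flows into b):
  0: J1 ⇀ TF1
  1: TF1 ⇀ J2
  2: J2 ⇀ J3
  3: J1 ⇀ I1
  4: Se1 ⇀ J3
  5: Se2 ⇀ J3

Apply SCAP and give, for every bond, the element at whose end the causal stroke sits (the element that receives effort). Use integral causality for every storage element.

bond 4 stroke→J3  (Se1 fixes effort; stroke away)
bond 5 stroke→J3  (Se2 fixes effort; stroke away)
bond 2 stroke→J2  (only one flow-in slot at J3)
bond 1 stroke→TF1  (0-jn J2 has e-setter on 2)
bond 0 stroke→J1  (TF1 one-in-one-out from 1)
bond 3 stroke→I1  (J1: last free bond brings flow in)

β0 →J1
β1 →TF1
β2 →J2
β3 →I1
β4 →J3
β5 →J3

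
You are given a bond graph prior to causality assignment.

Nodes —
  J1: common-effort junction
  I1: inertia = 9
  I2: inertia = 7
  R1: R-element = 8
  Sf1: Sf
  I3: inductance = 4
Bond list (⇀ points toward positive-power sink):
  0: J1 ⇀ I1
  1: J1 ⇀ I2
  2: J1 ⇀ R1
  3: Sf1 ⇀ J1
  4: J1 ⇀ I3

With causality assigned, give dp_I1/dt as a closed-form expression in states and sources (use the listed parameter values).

dp_I1/dt = 8*F_Sf1 - 8*p_I1/9 - 8*p_I2/7 - 2*p_I3

#3 stroke→Sf1  (Sf1: flow source, stroke at near end)
#0 stroke→I1  (prefer integral on I1)
#1 stroke→I2  (I2: I, integral causality)
#4 stroke→I3  (I3 outputs flow p/I3)
#2 stroke→J1  (closing 0-jn rule on J1)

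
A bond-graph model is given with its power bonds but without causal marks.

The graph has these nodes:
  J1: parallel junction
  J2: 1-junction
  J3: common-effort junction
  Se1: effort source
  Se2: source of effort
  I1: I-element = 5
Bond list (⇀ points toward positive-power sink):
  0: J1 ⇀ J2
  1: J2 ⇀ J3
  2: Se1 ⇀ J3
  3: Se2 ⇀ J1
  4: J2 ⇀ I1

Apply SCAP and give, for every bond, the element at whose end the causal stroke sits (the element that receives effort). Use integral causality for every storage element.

b2 stroke→J3  (Se1 fixes effort; stroke away)
b3 stroke→J1  (Se2 (Se) sets effort on bond)
b0 stroke→J2  (J1 effort already set via bond 3)
b1 stroke→J2  (J3 effort already set via bond 2)
b4 stroke→I1  (closing 1-jn rule on J2)

β0 stroke→J2
β1 stroke→J2
β2 stroke→J3
β3 stroke→J1
β4 stroke→I1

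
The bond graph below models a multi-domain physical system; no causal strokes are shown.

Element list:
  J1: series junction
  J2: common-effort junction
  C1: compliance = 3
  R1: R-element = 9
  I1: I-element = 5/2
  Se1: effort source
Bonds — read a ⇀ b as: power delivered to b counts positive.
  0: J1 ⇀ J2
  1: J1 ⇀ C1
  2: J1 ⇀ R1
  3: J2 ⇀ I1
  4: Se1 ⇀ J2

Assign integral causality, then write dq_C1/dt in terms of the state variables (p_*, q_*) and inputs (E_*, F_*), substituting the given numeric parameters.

dq_C1/dt = -E_Se1/9 - q_C1/27

β4 stroke at J2  (Se1 (Se) sets effort on bond)
β0 stroke at J1  (J2: bond 4 brought effort, rest push out)
β3 stroke at I1  (common-e at J2 fixed by 4)
β1 stroke at J1  (C1 integral (e out))
β2 stroke at R1  (J1 needs exactly one f-in)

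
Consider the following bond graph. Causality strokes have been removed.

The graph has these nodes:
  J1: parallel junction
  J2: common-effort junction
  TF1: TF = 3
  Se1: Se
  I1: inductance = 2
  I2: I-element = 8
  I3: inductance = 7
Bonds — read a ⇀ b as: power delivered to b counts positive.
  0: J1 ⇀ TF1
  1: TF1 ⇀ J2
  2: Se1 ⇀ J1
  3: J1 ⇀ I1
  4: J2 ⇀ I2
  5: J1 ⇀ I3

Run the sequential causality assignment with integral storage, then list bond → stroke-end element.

β2 |J1  (Se1: effort source, stroke at far end)
β0 |TF1  (J1: bond 2 brought effort, rest push out)
β3 |I1  (J1: bond 2 brought effort, rest push out)
β5 |I3  (J1: bond 2 brought effort, rest push out)
β1 |J2  (TF1: transformer flips bond 0)
β4 |I2  (J2 effort already set via bond 1)

#0 →TF1
#1 →J2
#2 →J1
#3 →I1
#4 →I2
#5 →I3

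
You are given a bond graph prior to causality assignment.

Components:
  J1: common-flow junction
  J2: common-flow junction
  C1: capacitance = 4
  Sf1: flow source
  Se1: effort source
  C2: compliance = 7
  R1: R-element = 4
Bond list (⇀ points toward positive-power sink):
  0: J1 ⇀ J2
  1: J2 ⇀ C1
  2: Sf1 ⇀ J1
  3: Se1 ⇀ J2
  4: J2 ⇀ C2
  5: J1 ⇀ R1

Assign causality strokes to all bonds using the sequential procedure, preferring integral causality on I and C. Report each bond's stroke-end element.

β0 stroke at J1
β1 stroke at J2
β2 stroke at Sf1
β3 stroke at J2
β4 stroke at J2
β5 stroke at J1

β2 |Sf1  (Sf1 (Sf) sets flow on bond)
β3 |J2  (Se1 (Se) sets effort on bond)
β0 |J1  (J1 flow already set via bond 2)
β5 |J1  (common-f at J1 fixed by 2)
β1 |J2  (J2: bond 0 brought flow, rest push out)
β4 |J2  (J2: bond 0 brought flow, rest push out)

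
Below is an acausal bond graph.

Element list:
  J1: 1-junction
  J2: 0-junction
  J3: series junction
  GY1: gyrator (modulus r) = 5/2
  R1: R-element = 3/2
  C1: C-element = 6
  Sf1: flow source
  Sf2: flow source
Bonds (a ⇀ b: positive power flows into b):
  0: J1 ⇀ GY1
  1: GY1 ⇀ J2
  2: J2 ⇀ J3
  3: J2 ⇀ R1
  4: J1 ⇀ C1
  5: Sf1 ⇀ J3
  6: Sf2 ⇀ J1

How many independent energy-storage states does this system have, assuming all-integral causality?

β5 →Sf1  (Sf1: flow source, stroke at near end)
β6 →Sf2  (Sf2 (Sf) sets flow on bond)
β0 →J1  (1-jn J1 has f-setter on 6)
β4 →J1  (1-jn J1 has f-setter on 6)
β2 →J3  (J3 flow already set via bond 5)
β1 →J2  (GY GY1: same side as bond 0)
β3 →R1  (0-jn J2 has e-setter on 1)

1  (C1 all integral)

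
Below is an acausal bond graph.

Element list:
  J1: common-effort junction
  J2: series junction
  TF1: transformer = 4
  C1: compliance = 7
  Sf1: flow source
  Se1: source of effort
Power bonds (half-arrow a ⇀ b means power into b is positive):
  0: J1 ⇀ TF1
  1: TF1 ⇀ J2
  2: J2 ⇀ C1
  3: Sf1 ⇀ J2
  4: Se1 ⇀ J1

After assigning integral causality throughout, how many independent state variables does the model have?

bond 3 stroke→Sf1  (source Sf1 imposes f)
bond 4 stroke→J1  (source Se1 imposes e)
bond 0 stroke→TF1  (common-e at J1 fixed by 4)
bond 1 stroke→J2  (J2: bond 3 brought flow, rest push out)
bond 2 stroke→J2  (common-f at J2 fixed by 3)

1  (C1 all integral)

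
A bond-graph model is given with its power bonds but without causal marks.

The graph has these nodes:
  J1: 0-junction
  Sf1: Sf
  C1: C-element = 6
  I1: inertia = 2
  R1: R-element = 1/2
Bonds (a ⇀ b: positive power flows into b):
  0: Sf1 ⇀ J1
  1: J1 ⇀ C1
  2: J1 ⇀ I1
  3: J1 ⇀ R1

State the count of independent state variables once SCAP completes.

#0 stroke at Sf1  (Sf1: flow source, stroke at near end)
#1 stroke at J1  (C1: C, integral causality)
#2 stroke at I1  (0-jn J1 has e-setter on 1)
#3 stroke at R1  (0-jn J1 has e-setter on 1)

2  (C1, I1 all integral)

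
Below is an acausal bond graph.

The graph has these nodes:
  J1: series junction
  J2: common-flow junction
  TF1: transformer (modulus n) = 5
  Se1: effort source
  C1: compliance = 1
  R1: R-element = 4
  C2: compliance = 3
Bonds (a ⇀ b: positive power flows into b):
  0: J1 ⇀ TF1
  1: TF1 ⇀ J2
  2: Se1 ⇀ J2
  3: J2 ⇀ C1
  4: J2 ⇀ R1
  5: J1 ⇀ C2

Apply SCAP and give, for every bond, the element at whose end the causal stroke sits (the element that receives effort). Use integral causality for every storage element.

#2 →J2  (Se1 fixes effort; stroke away)
#3 →J2  (prefer integral on C1)
#5 →J1  (C2: C, integral causality)
#0 →TF1  (closing 1-jn rule on J1)
#1 →J2  (TF TF1: opposite of bond 0)
#4 →R1  (J2 needs exactly one f-in)

b0 →TF1
b1 →J2
b2 →J2
b3 →J2
b4 →R1
b5 →J1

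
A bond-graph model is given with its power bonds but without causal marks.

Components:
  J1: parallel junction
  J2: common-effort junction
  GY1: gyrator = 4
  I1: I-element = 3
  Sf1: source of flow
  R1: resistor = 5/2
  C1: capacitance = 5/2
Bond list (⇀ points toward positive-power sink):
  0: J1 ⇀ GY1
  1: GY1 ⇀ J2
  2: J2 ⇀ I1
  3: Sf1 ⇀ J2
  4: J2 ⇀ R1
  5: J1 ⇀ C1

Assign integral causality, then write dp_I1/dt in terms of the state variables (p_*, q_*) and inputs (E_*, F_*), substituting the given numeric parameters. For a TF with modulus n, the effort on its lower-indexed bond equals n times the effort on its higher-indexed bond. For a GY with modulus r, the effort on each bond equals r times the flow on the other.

β3 stroke→Sf1  (Sf1 fixes flow; stroke at Sf1)
β2 stroke→I1  (I1 outputs flow p/I1)
β5 stroke→J1  (C1 integral (e out))
β0 stroke→GY1  (J1 effort already set via bond 5)
β1 stroke→GY1  (GY1 both-in/both-out from 0)
β4 stroke→J2  (J2: last free bond brings effort in)

dp_I1/dt = 5*F_Sf1/2 - 5*p_I1/6 + q_C1/4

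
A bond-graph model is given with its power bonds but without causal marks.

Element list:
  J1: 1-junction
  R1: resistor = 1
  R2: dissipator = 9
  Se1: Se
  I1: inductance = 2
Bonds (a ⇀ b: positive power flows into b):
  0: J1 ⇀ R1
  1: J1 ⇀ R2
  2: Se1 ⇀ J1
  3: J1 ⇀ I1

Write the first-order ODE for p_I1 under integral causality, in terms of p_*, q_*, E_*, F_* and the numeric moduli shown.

bond 2 stroke→J1  (Se1: effort source, stroke at far end)
bond 3 stroke→I1  (I1 outputs flow p/I1)
bond 0 stroke→J1  (J1: bond 3 brought flow, rest push out)
bond 1 stroke→J1  (J1: bond 3 brought flow, rest push out)

dp_I1/dt = E_Se1 - 5*p_I1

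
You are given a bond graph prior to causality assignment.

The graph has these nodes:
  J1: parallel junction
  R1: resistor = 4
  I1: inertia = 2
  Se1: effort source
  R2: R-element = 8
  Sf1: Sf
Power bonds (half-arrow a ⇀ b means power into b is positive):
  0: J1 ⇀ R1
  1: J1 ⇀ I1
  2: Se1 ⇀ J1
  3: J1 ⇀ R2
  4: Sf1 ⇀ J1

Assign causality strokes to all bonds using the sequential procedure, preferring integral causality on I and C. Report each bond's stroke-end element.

#2 stroke at J1  (Se1: effort source, stroke at far end)
#4 stroke at Sf1  (Sf1: flow source, stroke at near end)
#0 stroke at R1  (J1: bond 2 brought effort, rest push out)
#1 stroke at I1  (J1 effort already set via bond 2)
#3 stroke at R2  (J1: bond 2 brought effort, rest push out)

bond 0 →R1
bond 1 →I1
bond 2 →J1
bond 3 →R2
bond 4 →Sf1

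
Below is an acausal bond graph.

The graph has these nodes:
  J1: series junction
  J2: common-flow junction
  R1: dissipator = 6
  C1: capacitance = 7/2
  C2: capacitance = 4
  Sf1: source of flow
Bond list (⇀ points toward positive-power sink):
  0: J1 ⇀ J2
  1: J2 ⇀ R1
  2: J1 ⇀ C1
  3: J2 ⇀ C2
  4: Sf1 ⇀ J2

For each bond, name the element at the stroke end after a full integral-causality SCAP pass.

#0 stroke at J2
#1 stroke at J2
#2 stroke at J1
#3 stroke at J2
#4 stroke at Sf1

β4 |Sf1  (Sf1 (Sf) sets flow on bond)
β0 |J2  (1-jn J2 has f-setter on 4)
β1 |J2  (common-f at J2 fixed by 4)
β3 |J2  (common-f at J2 fixed by 4)
β2 |J1  (1-jn J1 has f-setter on 0)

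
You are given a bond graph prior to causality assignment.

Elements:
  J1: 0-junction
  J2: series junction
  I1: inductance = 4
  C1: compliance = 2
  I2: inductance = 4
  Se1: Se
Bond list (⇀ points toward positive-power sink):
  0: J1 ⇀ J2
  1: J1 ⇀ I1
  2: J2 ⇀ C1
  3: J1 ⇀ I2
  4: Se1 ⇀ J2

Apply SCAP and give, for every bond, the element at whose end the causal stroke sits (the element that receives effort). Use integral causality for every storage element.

#4 →J2  (source Se1 imposes e)
#1 →I1  (prefer integral on I1)
#2 →J2  (prefer integral on C1)
#0 →J1  (only one flow-in slot at J2)
#3 →I2  (J1: bond 0 brought effort, rest push out)

#0 →J1
#1 →I1
#2 →J2
#3 →I2
#4 →J2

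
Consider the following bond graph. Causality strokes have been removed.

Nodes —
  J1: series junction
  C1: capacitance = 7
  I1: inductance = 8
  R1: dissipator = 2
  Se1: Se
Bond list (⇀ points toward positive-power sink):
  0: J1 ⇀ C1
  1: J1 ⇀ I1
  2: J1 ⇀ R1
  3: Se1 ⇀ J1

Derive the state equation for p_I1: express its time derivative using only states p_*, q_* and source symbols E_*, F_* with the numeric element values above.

β3 |J1  (Se1 fixes effort; stroke away)
β0 |J1  (prefer integral on C1)
β1 |I1  (prefer integral on I1)
β2 |J1  (1-jn J1 has f-setter on 1)

dp_I1/dt = E_Se1 - p_I1/4 - q_C1/7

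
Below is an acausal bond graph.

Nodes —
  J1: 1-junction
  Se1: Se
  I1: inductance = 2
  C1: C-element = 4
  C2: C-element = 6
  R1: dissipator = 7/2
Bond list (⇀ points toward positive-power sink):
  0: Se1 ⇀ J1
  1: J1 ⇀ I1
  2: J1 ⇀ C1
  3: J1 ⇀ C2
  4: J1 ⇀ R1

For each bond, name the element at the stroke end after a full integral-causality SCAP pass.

b0 stroke at J1  (Se1 fixes effort; stroke away)
b1 stroke at I1  (I1 outputs flow p/I1)
b2 stroke at J1  (1-jn J1 has f-setter on 1)
b3 stroke at J1  (J1 flow already set via bond 1)
b4 stroke at J1  (J1 flow already set via bond 1)

bond 0 stroke→J1
bond 1 stroke→I1
bond 2 stroke→J1
bond 3 stroke→J1
bond 4 stroke→J1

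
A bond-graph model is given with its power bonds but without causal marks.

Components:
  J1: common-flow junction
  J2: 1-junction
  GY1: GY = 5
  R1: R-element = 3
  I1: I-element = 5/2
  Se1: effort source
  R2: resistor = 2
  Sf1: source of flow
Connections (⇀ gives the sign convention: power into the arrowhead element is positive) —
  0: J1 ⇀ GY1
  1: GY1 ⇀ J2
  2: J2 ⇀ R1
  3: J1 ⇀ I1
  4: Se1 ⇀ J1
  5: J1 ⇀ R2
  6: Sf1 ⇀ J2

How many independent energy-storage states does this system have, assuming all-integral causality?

1  (I1 all integral)

bond 4 →J1  (Se1 (Se) sets effort on bond)
bond 6 →Sf1  (Sf1 (Sf) sets flow on bond)
bond 1 →J2  (J2 flow already set via bond 6)
bond 2 →J2  (common-f at J2 fixed by 6)
bond 0 →J1  (GY GY1: same side as bond 1)
bond 3 →I1  (prefer integral on I1)
bond 5 →J1  (J1: bond 3 brought flow, rest push out)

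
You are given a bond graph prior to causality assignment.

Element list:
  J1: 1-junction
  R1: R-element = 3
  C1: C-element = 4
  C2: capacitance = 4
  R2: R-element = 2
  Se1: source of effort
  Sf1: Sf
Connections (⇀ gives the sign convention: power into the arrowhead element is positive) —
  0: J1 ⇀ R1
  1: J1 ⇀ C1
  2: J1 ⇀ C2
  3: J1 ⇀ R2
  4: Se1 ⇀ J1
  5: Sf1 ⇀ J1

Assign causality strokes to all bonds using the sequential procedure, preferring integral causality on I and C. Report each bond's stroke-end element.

b4 |J1  (source Se1 imposes e)
b5 |Sf1  (Sf1 (Sf) sets flow on bond)
b0 |J1  (J1 flow already set via bond 5)
b1 |J1  (J1: bond 5 brought flow, rest push out)
b2 |J1  (J1: bond 5 brought flow, rest push out)
b3 |J1  (1-jn J1 has f-setter on 5)

β0 →J1
β1 →J1
β2 →J1
β3 →J1
β4 →J1
β5 →Sf1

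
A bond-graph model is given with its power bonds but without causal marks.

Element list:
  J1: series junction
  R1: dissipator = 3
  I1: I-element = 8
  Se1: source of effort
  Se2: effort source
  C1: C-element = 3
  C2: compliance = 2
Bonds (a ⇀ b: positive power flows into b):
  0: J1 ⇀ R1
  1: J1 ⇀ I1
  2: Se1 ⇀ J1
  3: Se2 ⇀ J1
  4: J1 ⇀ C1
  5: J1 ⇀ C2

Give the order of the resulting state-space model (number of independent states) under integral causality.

3  (C1, C2, I1 all integral)

b2 →J1  (source Se1 imposes e)
b3 →J1  (Se2: effort source, stroke at far end)
b1 →I1  (I1 integral (f out))
b0 →J1  (common-f at J1 fixed by 1)
b4 →J1  (1-jn J1 has f-setter on 1)
b5 →J1  (common-f at J1 fixed by 1)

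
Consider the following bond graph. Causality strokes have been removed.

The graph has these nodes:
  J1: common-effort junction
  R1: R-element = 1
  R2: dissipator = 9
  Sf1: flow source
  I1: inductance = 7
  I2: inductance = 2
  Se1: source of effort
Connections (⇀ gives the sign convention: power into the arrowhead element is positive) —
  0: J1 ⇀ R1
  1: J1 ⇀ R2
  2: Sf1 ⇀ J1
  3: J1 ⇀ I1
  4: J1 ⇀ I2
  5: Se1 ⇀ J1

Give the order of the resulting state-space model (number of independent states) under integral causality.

2  (I1, I2 all integral)

b2 stroke→Sf1  (Sf1 fixes flow; stroke at Sf1)
b5 stroke→J1  (Se1 fixes effort; stroke away)
b0 stroke→R1  (J1: bond 5 brought effort, rest push out)
b1 stroke→R2  (J1 effort already set via bond 5)
b3 stroke→I1  (J1 effort already set via bond 5)
b4 stroke→I2  (0-jn J1 has e-setter on 5)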